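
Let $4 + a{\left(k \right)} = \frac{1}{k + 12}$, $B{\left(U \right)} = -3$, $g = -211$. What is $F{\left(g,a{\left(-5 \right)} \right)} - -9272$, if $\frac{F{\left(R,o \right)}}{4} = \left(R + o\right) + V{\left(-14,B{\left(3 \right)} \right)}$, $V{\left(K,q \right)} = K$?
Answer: $\frac{58496}{7} \approx 8356.6$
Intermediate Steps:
$a{\left(k \right)} = -4 + \frac{1}{12 + k}$ ($a{\left(k \right)} = -4 + \frac{1}{k + 12} = -4 + \frac{1}{12 + k}$)
$F{\left(R,o \right)} = -56 + 4 R + 4 o$ ($F{\left(R,o \right)} = 4 \left(\left(R + o\right) - 14\right) = 4 \left(-14 + R + o\right) = -56 + 4 R + 4 o$)
$F{\left(g,a{\left(-5 \right)} \right)} - -9272 = \left(-56 + 4 \left(-211\right) + 4 \frac{-47 - -20}{12 - 5}\right) - -9272 = \left(-56 - 844 + 4 \frac{-47 + 20}{7}\right) + 9272 = \left(-56 - 844 + 4 \cdot \frac{1}{7} \left(-27\right)\right) + 9272 = \left(-56 - 844 + 4 \left(- \frac{27}{7}\right)\right) + 9272 = \left(-56 - 844 - \frac{108}{7}\right) + 9272 = - \frac{6408}{7} + 9272 = \frac{58496}{7}$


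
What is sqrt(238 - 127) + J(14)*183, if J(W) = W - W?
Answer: sqrt(111) ≈ 10.536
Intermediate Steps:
J(W) = 0
sqrt(238 - 127) + J(14)*183 = sqrt(238 - 127) + 0*183 = sqrt(111) + 0 = sqrt(111)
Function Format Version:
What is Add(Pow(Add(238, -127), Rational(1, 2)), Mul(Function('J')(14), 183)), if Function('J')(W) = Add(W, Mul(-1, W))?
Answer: Pow(111, Rational(1, 2)) ≈ 10.536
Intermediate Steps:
Function('J')(W) = 0
Add(Pow(Add(238, -127), Rational(1, 2)), Mul(Function('J')(14), 183)) = Add(Pow(Add(238, -127), Rational(1, 2)), Mul(0, 183)) = Add(Pow(111, Rational(1, 2)), 0) = Pow(111, Rational(1, 2))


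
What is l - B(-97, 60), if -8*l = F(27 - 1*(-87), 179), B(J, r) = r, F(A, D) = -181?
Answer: -299/8 ≈ -37.375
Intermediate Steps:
l = 181/8 (l = -1/8*(-181) = 181/8 ≈ 22.625)
l - B(-97, 60) = 181/8 - 1*60 = 181/8 - 60 = -299/8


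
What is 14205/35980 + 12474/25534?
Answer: 81152499/91871332 ≈ 0.88333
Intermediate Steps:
14205/35980 + 12474/25534 = 14205*(1/35980) + 12474*(1/25534) = 2841/7196 + 6237/12767 = 81152499/91871332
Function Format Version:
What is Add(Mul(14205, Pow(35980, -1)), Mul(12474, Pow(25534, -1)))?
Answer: Rational(81152499, 91871332) ≈ 0.88333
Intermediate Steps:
Add(Mul(14205, Pow(35980, -1)), Mul(12474, Pow(25534, -1))) = Add(Mul(14205, Rational(1, 35980)), Mul(12474, Rational(1, 25534))) = Add(Rational(2841, 7196), Rational(6237, 12767)) = Rational(81152499, 91871332)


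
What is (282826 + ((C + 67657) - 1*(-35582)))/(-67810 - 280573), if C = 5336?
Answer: -2493/2219 ≈ -1.1235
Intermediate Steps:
(282826 + ((C + 67657) - 1*(-35582)))/(-67810 - 280573) = (282826 + ((5336 + 67657) - 1*(-35582)))/(-67810 - 280573) = (282826 + (72993 + 35582))/(-348383) = (282826 + 108575)*(-1/348383) = 391401*(-1/348383) = -2493/2219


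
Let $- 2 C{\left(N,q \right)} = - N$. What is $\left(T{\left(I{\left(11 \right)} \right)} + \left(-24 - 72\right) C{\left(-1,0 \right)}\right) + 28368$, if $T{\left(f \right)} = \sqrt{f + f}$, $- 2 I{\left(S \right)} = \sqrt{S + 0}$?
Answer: $28416 + i \sqrt[4]{11} \approx 28416.0 + 1.8212 i$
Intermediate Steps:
$C{\left(N,q \right)} = \frac{N}{2}$ ($C{\left(N,q \right)} = - \frac{\left(-1\right) N}{2} = \frac{N}{2}$)
$I{\left(S \right)} = - \frac{\sqrt{S}}{2}$ ($I{\left(S \right)} = - \frac{\sqrt{S + 0}}{2} = - \frac{\sqrt{S}}{2}$)
$T{\left(f \right)} = \sqrt{2} \sqrt{f}$ ($T{\left(f \right)} = \sqrt{2 f} = \sqrt{2} \sqrt{f}$)
$\left(T{\left(I{\left(11 \right)} \right)} + \left(-24 - 72\right) C{\left(-1,0 \right)}\right) + 28368 = \left(\sqrt{2} \sqrt{- \frac{\sqrt{11}}{2}} + \left(-24 - 72\right) \frac{1}{2} \left(-1\right)\right) + 28368 = \left(\sqrt{2} \frac{i \sqrt{2} \sqrt[4]{11}}{2} - -48\right) + 28368 = \left(i \sqrt[4]{11} + 48\right) + 28368 = \left(48 + i \sqrt[4]{11}\right) + 28368 = 28416 + i \sqrt[4]{11}$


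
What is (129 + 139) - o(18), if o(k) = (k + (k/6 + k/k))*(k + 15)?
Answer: -458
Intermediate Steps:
o(k) = (1 + 7*k/6)*(15 + k) (o(k) = (k + (k*(⅙) + 1))*(15 + k) = (k + (k/6 + 1))*(15 + k) = (k + (1 + k/6))*(15 + k) = (1 + 7*k/6)*(15 + k))
(129 + 139) - o(18) = (129 + 139) - (15 + (7/6)*18² + (37/2)*18) = 268 - (15 + (7/6)*324 + 333) = 268 - (15 + 378 + 333) = 268 - 1*726 = 268 - 726 = -458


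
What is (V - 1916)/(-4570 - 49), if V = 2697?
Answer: -781/4619 ≈ -0.16908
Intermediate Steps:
(V - 1916)/(-4570 - 49) = (2697 - 1916)/(-4570 - 49) = 781/(-4619) = 781*(-1/4619) = -781/4619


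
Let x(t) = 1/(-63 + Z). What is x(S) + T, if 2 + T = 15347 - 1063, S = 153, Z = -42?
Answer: 1499609/105 ≈ 14282.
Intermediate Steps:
x(t) = -1/105 (x(t) = 1/(-63 - 42) = 1/(-105) = -1/105)
T = 14282 (T = -2 + (15347 - 1063) = -2 + 14284 = 14282)
x(S) + T = -1/105 + 14282 = 1499609/105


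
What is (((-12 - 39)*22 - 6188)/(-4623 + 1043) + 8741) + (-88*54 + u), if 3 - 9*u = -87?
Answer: 1432373/358 ≈ 4001.0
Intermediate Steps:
u = 10 (u = ⅓ - ⅑*(-87) = ⅓ + 29/3 = 10)
(((-12 - 39)*22 - 6188)/(-4623 + 1043) + 8741) + (-88*54 + u) = (((-12 - 39)*22 - 6188)/(-4623 + 1043) + 8741) + (-88*54 + 10) = ((-51*22 - 6188)/(-3580) + 8741) + (-4752 + 10) = ((-1122 - 6188)*(-1/3580) + 8741) - 4742 = (-7310*(-1/3580) + 8741) - 4742 = (731/358 + 8741) - 4742 = 3130009/358 - 4742 = 1432373/358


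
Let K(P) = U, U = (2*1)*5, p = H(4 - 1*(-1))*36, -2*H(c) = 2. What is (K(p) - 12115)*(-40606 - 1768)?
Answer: 512937270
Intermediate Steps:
H(c) = -1 (H(c) = -½*2 = -1)
p = -36 (p = -1*36 = -36)
U = 10 (U = 2*5 = 10)
K(P) = 10
(K(p) - 12115)*(-40606 - 1768) = (10 - 12115)*(-40606 - 1768) = -12105*(-42374) = 512937270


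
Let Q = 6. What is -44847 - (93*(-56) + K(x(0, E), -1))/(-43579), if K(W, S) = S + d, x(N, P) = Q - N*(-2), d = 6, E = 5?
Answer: -1954392616/43579 ≈ -44847.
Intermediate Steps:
x(N, P) = 6 + 2*N (x(N, P) = 6 - N*(-2) = 6 - (-2*N) = 6 - (-2)*N = 6 + 2*N)
K(W, S) = 6 + S (K(W, S) = S + 6 = 6 + S)
-44847 - (93*(-56) + K(x(0, E), -1))/(-43579) = -44847 - (93*(-56) + (6 - 1))/(-43579) = -44847 - (-5208 + 5)*(-1)/43579 = -44847 - (-5203)*(-1)/43579 = -44847 - 1*5203/43579 = -44847 - 5203/43579 = -1954392616/43579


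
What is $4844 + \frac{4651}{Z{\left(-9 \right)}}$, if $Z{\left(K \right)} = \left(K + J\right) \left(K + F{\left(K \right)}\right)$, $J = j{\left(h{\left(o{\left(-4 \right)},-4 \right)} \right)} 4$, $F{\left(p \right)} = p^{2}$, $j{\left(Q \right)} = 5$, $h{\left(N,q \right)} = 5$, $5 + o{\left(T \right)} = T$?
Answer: $\frac{3841099}{792} \approx 4849.9$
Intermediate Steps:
$o{\left(T \right)} = -5 + T$
$J = 20$ ($J = 5 \cdot 4 = 20$)
$Z{\left(K \right)} = \left(20 + K\right) \left(K + K^{2}\right)$ ($Z{\left(K \right)} = \left(K + 20\right) \left(K + K^{2}\right) = \left(20 + K\right) \left(K + K^{2}\right)$)
$4844 + \frac{4651}{Z{\left(-9 \right)}} = 4844 + \frac{4651}{\left(-9\right) \left(20 + \left(-9\right)^{2} + 21 \left(-9\right)\right)} = 4844 + \frac{4651}{\left(-9\right) \left(20 + 81 - 189\right)} = 4844 + \frac{4651}{\left(-9\right) \left(-88\right)} = 4844 + \frac{4651}{792} = \frac{3841099}{792}$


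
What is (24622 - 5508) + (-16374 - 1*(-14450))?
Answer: 17190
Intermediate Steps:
(24622 - 5508) + (-16374 - 1*(-14450)) = 19114 + (-16374 + 14450) = 19114 - 1924 = 17190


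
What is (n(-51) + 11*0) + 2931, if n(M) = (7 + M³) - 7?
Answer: -129720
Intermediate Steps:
n(M) = M³
(n(-51) + 11*0) + 2931 = ((-51)³ + 11*0) + 2931 = (-132651 + 0) + 2931 = -132651 + 2931 = -129720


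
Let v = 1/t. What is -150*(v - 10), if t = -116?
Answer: 87075/58 ≈ 1501.3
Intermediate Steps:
v = -1/116 (v = 1/(-116) = -1/116 ≈ -0.0086207)
-150*(v - 10) = -150*(-1/116 - 10) = -150*(-1161/116) = 87075/58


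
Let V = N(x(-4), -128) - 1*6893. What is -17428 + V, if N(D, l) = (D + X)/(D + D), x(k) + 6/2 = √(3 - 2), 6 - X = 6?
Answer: -48641/2 ≈ -24321.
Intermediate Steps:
X = 0 (X = 6 - 1*6 = 6 - 6 = 0)
x(k) = -2 (x(k) = -3 + √(3 - 2) = -3 + √1 = -3 + 1 = -2)
N(D, l) = ½ (N(D, l) = (D + 0)/(D + D) = D/((2*D)) = D*(1/(2*D)) = ½)
V = -13785/2 (V = ½ - 1*6893 = ½ - 6893 = -13785/2 ≈ -6892.5)
-17428 + V = -17428 - 13785/2 = -48641/2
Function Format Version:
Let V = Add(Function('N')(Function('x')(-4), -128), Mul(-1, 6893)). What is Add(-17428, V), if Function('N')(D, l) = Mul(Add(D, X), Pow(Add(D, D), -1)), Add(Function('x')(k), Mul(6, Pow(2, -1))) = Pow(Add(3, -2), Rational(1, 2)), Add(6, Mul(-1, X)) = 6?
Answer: Rational(-48641, 2) ≈ -24321.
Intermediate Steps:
X = 0 (X = Add(6, Mul(-1, 6)) = Add(6, -6) = 0)
Function('x')(k) = -2 (Function('x')(k) = Add(-3, Pow(Add(3, -2), Rational(1, 2))) = Add(-3, Pow(1, Rational(1, 2))) = Add(-3, 1) = -2)
Function('N')(D, l) = Rational(1, 2) (Function('N')(D, l) = Mul(Add(D, 0), Pow(Add(D, D), -1)) = Mul(D, Pow(Mul(2, D), -1)) = Mul(D, Mul(Rational(1, 2), Pow(D, -1))) = Rational(1, 2))
V = Rational(-13785, 2) (V = Add(Rational(1, 2), Mul(-1, 6893)) = Add(Rational(1, 2), -6893) = Rational(-13785, 2) ≈ -6892.5)
Add(-17428, V) = Add(-17428, Rational(-13785, 2)) = Rational(-48641, 2)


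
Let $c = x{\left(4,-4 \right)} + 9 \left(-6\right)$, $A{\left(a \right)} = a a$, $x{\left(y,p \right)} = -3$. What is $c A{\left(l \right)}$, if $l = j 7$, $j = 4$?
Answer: $-44688$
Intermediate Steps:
$l = 28$ ($l = 4 \cdot 7 = 28$)
$A{\left(a \right)} = a^{2}$
$c = -57$ ($c = -3 + 9 \left(-6\right) = -3 - 54 = -57$)
$c A{\left(l \right)} = - 57 \cdot 28^{2} = \left(-57\right) 784 = -44688$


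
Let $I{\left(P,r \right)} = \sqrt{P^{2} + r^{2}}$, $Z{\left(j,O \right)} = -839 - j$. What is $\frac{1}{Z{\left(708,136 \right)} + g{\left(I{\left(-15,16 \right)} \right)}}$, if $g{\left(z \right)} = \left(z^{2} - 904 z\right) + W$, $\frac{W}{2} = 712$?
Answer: $- \frac{179}{196476366} - \frac{226 \sqrt{481}}{98238183} \approx -5.1366 \cdot 10^{-5}$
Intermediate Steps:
$W = 1424$ ($W = 2 \cdot 712 = 1424$)
$g{\left(z \right)} = 1424 + z^{2} - 904 z$ ($g{\left(z \right)} = \left(z^{2} - 904 z\right) + 1424 = 1424 + z^{2} - 904 z$)
$\frac{1}{Z{\left(708,136 \right)} + g{\left(I{\left(-15,16 \right)} \right)}} = \frac{1}{\left(-839 - 708\right) + \left(1424 + \left(\sqrt{\left(-15\right)^{2} + 16^{2}}\right)^{2} - 904 \sqrt{\left(-15\right)^{2} + 16^{2}}\right)} = \frac{1}{\left(-839 - 708\right) + \left(1424 + \left(\sqrt{225 + 256}\right)^{2} - 904 \sqrt{225 + 256}\right)} = \frac{1}{-1547 + \left(1424 + \left(\sqrt{481}\right)^{2} - 904 \sqrt{481}\right)} = \frac{1}{-1547 + \left(1424 + 481 - 904 \sqrt{481}\right)} = \frac{1}{-1547 + \left(1905 - 904 \sqrt{481}\right)} = \frac{1}{358 - 904 \sqrt{481}}$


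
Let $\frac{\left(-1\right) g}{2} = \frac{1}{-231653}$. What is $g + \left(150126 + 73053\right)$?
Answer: $\frac{51700084889}{231653} \approx 2.2318 \cdot 10^{5}$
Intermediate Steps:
$g = \frac{2}{231653}$ ($g = - \frac{2}{-231653} = \left(-2\right) \left(- \frac{1}{231653}\right) = \frac{2}{231653} \approx 8.6336 \cdot 10^{-6}$)
$g + \left(150126 + 73053\right) = \frac{2}{231653} + \left(150126 + 73053\right) = \frac{2}{231653} + 223179 = \frac{51700084889}{231653}$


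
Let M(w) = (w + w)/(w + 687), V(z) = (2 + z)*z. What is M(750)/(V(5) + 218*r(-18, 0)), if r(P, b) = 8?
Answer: 500/852141 ≈ 0.00058676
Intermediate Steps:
V(z) = z*(2 + z)
M(w) = 2*w/(687 + w) (M(w) = (2*w)/(687 + w) = 2*w/(687 + w))
M(750)/(V(5) + 218*r(-18, 0)) = (2*750/(687 + 750))/(5*(2 + 5) + 218*8) = (2*750/1437)/(5*7 + 1744) = (2*750*(1/1437))/(35 + 1744) = (500/479)/1779 = (500/479)*(1/1779) = 500/852141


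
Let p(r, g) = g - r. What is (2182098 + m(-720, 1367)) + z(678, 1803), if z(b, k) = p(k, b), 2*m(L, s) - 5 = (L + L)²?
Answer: 6435551/2 ≈ 3.2178e+6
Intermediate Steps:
m(L, s) = 5/2 + 2*L² (m(L, s) = 5/2 + (L + L)²/2 = 5/2 + (2*L)²/2 = 5/2 + (4*L²)/2 = 5/2 + 2*L²)
z(b, k) = b - k
(2182098 + m(-720, 1367)) + z(678, 1803) = (2182098 + (5/2 + 2*(-720)²)) + (678 - 1*1803) = (2182098 + (5/2 + 2*518400)) + (678 - 1803) = (2182098 + (5/2 + 1036800)) - 1125 = (2182098 + 2073605/2) - 1125 = 6437801/2 - 1125 = 6435551/2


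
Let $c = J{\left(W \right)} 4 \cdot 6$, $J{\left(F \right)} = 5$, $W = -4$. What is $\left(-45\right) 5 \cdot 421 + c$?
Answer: $-94605$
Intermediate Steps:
$c = 120$ ($c = 5 \cdot 4 \cdot 6 = 20 \cdot 6 = 120$)
$\left(-45\right) 5 \cdot 421 + c = \left(-45\right) 5 \cdot 421 + 120 = \left(-225\right) 421 + 120 = -94725 + 120 = -94605$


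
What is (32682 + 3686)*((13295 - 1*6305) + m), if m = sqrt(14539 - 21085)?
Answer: 254212320 + 36368*I*sqrt(6546) ≈ 2.5421e+8 + 2.9424e+6*I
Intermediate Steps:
m = I*sqrt(6546) (m = sqrt(-6546) = I*sqrt(6546) ≈ 80.907*I)
(32682 + 3686)*((13295 - 1*6305) + m) = (32682 + 3686)*((13295 - 1*6305) + I*sqrt(6546)) = 36368*((13295 - 6305) + I*sqrt(6546)) = 36368*(6990 + I*sqrt(6546)) = 254212320 + 36368*I*sqrt(6546)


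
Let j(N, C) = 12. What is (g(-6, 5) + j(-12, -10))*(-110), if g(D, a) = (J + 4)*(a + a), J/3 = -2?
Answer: 880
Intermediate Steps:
J = -6 (J = 3*(-2) = -6)
g(D, a) = -4*a (g(D, a) = (-6 + 4)*(a + a) = -4*a)
(g(-6, 5) + j(-12, -10))*(-110) = (-4*5 + 12)*(-110) = (-20 + 12)*(-110) = -8*(-110) = 880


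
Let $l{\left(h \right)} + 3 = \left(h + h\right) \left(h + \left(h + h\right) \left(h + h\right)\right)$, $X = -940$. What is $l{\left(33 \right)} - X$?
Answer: $290611$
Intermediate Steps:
$l{\left(h \right)} = -3 + 2 h \left(h + 4 h^{2}\right)$ ($l{\left(h \right)} = -3 + \left(h + h\right) \left(h + \left(h + h\right) \left(h + h\right)\right) = -3 + 2 h \left(h + 2 h 2 h\right) = -3 + 2 h \left(h + 4 h^{2}\right)$)
$l{\left(33 \right)} - X = \left(-3 + 2 \cdot 33^{2} + 8 \cdot 33^{3}\right) - -940 = \left(-3 + 2 \cdot 1089 + 8 \cdot 35937\right) + 940 = \left(-3 + 2178 + 287496\right) + 940 = 289671 + 940 = 290611$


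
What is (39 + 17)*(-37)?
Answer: -2072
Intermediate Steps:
(39 + 17)*(-37) = 56*(-37) = -2072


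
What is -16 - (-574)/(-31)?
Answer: -1070/31 ≈ -34.516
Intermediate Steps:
-16 - (-574)/(-31) = -16 - (-574)*(-1)/31 = -16 - 41*14/31 = -16 - 574/31 = -1070/31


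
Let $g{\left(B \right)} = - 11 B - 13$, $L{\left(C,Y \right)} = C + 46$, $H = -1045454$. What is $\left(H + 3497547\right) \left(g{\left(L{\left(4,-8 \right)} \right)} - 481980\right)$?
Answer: $-1183240312499$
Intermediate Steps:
$L{\left(C,Y \right)} = 46 + C$
$g{\left(B \right)} = -13 - 11 B$
$\left(H + 3497547\right) \left(g{\left(L{\left(4,-8 \right)} \right)} - 481980\right) = \left(-1045454 + 3497547\right) \left(\left(-13 - 11 \left(46 + 4\right)\right) - 481980\right) = 2452093 \left(\left(-13 - 550\right) - 481980\right) = 2452093 \left(-563 - 481980\right) = 2452093 \left(-482543\right) = -1183240312499$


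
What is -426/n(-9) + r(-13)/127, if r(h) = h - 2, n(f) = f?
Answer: 17989/381 ≈ 47.215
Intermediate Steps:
r(h) = -2 + h
-426/n(-9) + r(-13)/127 = -426/(-9) + (-2 - 13)/127 = -426*(-⅑) - 15*1/127 = 142/3 - 15/127 = 17989/381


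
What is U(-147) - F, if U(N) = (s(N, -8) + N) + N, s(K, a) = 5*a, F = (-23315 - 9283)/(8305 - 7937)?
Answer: -45157/184 ≈ -245.42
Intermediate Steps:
F = -16299/184 (F = -32598/368 = -32598*1/368 = -16299/184 ≈ -88.582)
U(N) = -40 + 2*N (U(N) = (5*(-8) + N) + N = (-40 + N) + N = -40 + 2*N)
U(-147) - F = (-40 + 2*(-147)) - 1*(-16299/184) = (-40 - 294) + 16299/184 = -334 + 16299/184 = -45157/184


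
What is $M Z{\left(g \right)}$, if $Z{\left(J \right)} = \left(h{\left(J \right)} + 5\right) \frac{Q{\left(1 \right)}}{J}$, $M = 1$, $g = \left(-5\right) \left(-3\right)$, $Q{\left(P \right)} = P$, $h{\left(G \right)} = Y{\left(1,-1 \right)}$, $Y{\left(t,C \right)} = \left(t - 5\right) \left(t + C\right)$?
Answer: $\frac{1}{3} \approx 0.33333$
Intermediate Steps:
$Y{\left(t,C \right)} = \left(-5 + t\right) \left(C + t\right)$
$h{\left(G \right)} = 0$ ($h{\left(G \right)} = 1^{2} - -5 - 5 - 1 = 1 + 5 - 5 - 1 = 0$)
$g = 15$
$Z{\left(J \right)} = \frac{5}{J}$ ($Z{\left(J \right)} = \left(0 + 5\right) 1 \frac{1}{J} = \frac{5}{J}$)
$M Z{\left(g \right)} = 1 \cdot \frac{5}{15} = 1 \cdot 5 \cdot \frac{1}{15} = 1 \cdot \frac{1}{3} = \frac{1}{3}$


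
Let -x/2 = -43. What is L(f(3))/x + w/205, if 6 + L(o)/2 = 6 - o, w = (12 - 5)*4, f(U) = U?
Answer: 589/8815 ≈ 0.066818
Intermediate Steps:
x = 86 (x = -2*(-43) = 86)
w = 28 (w = 7*4 = 28)
L(o) = -2*o (L(o) = -12 + 2*(6 - o) = -12 + (12 - 2*o) = -2*o)
L(f(3))/x + w/205 = -2*3/86 + 28/205 = -6*1/86 + 28*(1/205) = -3/43 + 28/205 = 589/8815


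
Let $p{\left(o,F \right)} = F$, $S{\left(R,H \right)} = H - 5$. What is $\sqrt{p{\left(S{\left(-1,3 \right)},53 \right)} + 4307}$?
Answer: $2 \sqrt{1090} \approx 66.03$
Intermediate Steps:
$S{\left(R,H \right)} = -5 + H$
$\sqrt{p{\left(S{\left(-1,3 \right)},53 \right)} + 4307} = \sqrt{53 + 4307} = \sqrt{4360} = 2 \sqrt{1090}$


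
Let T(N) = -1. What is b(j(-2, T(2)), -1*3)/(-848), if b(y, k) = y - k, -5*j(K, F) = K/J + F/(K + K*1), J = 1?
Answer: -67/16960 ≈ -0.0039505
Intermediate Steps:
j(K, F) = -K/5 - F/(10*K) (j(K, F) = -(K/1 + F/(K + K*1))/5 = -(K*1 + F/(K + K))/5 = -(K + F/((2*K)))/5 = -(K + F*(1/(2*K)))/5 = -(K + F/(2*K))/5 = -K/5 - F/(10*K))
b(j(-2, T(2)), -1*3)/(-848) = ((-⅕*(-2) - ⅒*(-1)/(-2)) - (-1)*3)/(-848) = ((⅖ - ⅒*(-1)*(-½)) - 1*(-3))*(-1/848) = ((⅖ - 1/20) + 3)*(-1/848) = (7/20 + 3)*(-1/848) = (67/20)*(-1/848) = -67/16960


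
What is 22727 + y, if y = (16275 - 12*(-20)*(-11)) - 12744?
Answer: 23618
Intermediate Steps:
y = 891 (y = (16275 + 240*(-11)) - 12744 = (16275 - 2640) - 12744 = 13635 - 12744 = 891)
22727 + y = 22727 + 891 = 23618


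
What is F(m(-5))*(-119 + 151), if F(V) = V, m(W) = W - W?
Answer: 0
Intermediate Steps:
m(W) = 0
F(m(-5))*(-119 + 151) = 0*(-119 + 151) = 0*32 = 0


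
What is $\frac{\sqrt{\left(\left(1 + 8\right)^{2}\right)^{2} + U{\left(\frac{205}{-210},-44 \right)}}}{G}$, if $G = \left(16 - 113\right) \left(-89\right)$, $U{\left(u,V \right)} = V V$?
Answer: $\frac{\sqrt{8497}}{8633} \approx 0.010678$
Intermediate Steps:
$U{\left(u,V \right)} = V^{2}$
$G = 8633$ ($G = \left(-97\right) \left(-89\right) = 8633$)
$\frac{\sqrt{\left(\left(1 + 8\right)^{2}\right)^{2} + U{\left(\frac{205}{-210},-44 \right)}}}{G} = \frac{\sqrt{\left(\left(1 + 8\right)^{2}\right)^{2} + \left(-44\right)^{2}}}{8633} = \sqrt{\left(9^{2}\right)^{2} + 1936} \cdot \frac{1}{8633} = \sqrt{81^{2} + 1936} \cdot \frac{1}{8633} = \sqrt{6561 + 1936} \cdot \frac{1}{8633} = \sqrt{8497} \cdot \frac{1}{8633} = \frac{\sqrt{8497}}{8633}$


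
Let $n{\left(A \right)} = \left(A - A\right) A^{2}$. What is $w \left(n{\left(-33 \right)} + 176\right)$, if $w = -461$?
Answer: $-81136$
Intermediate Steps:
$n{\left(A \right)} = 0$ ($n{\left(A \right)} = 0 A^{2} = 0$)
$w \left(n{\left(-33 \right)} + 176\right) = - 461 \left(0 + 176\right) = \left(-461\right) 176 = -81136$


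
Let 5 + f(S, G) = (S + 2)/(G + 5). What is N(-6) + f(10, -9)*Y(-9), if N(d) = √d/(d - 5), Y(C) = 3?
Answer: -24 - I*√6/11 ≈ -24.0 - 0.22268*I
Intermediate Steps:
f(S, G) = -5 + (2 + S)/(5 + G) (f(S, G) = -5 + (S + 2)/(G + 5) = -5 + (2 + S)/(5 + G))
N(d) = √d/(-5 + d)
N(-6) + f(10, -9)*Y(-9) = √(-6)/(-5 - 6) + ((-23 + 10 - 5*(-9))/(5 - 9))*3 = (I*√6)/(-11) + ((-23 + 10 + 45)/(-4))*3 = (I*√6)*(-1/11) - ¼*32*3 = -I*√6/11 - 8*3 = -I*√6/11 - 24 = -24 - I*√6/11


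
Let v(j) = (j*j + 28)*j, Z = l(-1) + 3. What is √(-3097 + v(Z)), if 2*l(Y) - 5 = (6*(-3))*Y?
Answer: √5722/4 ≈ 18.911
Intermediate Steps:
l(Y) = 5/2 - 9*Y (l(Y) = 5/2 + ((6*(-3))*Y)/2 = 5/2 + (-18*Y)/2 = 5/2 - 9*Y)
Z = 29/2 (Z = (5/2 - 9*(-1)) + 3 = (5/2 + 9) + 3 = 23/2 + 3 = 29/2 ≈ 14.500)
v(j) = j*(28 + j²) (v(j) = (j² + 28)*j = (28 + j²)*j = j*(28 + j²))
√(-3097 + v(Z)) = √(-3097 + 29*(28 + (29/2)²)/2) = √(-3097 + 29*(28 + 841/4)/2) = √(-3097 + (29/2)*(953/4)) = √(-3097 + 27637/8) = √(2861/8) = √5722/4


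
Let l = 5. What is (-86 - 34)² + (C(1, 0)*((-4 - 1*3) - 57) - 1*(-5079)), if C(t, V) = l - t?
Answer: 19223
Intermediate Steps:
C(t, V) = 5 - t
(-86 - 34)² + (C(1, 0)*((-4 - 1*3) - 57) - 1*(-5079)) = (-86 - 34)² + ((5 - 1*1)*((-4 - 1*3) - 57) - 1*(-5079)) = (-120)² + ((5 - 1)*((-4 - 3) - 57) + 5079) = 14400 + (4*(-7 - 57) + 5079) = 14400 + (4*(-64) + 5079) = 14400 + (-256 + 5079) = 14400 + 4823 = 19223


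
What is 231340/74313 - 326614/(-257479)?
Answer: 83836858042/19134036927 ≈ 4.3816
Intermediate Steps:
231340/74313 - 326614/(-257479) = 231340*(1/74313) - 326614*(-1/257479) = 231340/74313 + 326614/257479 = 83836858042/19134036927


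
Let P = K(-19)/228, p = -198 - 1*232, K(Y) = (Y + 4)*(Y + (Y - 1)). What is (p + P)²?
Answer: 1055275225/5776 ≈ 1.8270e+5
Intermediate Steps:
K(Y) = (-1 + 2*Y)*(4 + Y) (K(Y) = (4 + Y)*(Y + (-1 + Y)) = (4 + Y)*(-1 + 2*Y) = (-1 + 2*Y)*(4 + Y))
p = -430 (p = -198 - 232 = -430)
P = 195/76 (P = (-4 + 2*(-19)² + 7*(-19))/228 = (-4 + 2*361 - 133)*(1/228) = (-4 + 722 - 133)*(1/228) = 585*(1/228) = 195/76 ≈ 2.5658)
(p + P)² = (-430 + 195/76)² = (-32485/76)² = 1055275225/5776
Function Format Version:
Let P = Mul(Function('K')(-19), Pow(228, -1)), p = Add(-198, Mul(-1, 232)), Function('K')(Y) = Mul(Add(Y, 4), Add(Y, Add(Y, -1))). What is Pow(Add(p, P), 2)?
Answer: Rational(1055275225, 5776) ≈ 1.8270e+5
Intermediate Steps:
Function('K')(Y) = Mul(Add(-1, Mul(2, Y)), Add(4, Y)) (Function('K')(Y) = Mul(Add(4, Y), Add(Y, Add(-1, Y))) = Mul(Add(4, Y), Add(-1, Mul(2, Y))) = Mul(Add(-1, Mul(2, Y)), Add(4, Y)))
p = -430 (p = Add(-198, -232) = -430)
P = Rational(195, 76) (P = Mul(Add(-4, Mul(2, Pow(-19, 2)), Mul(7, -19)), Pow(228, -1)) = Mul(Add(-4, Mul(2, 361), -133), Rational(1, 228)) = Mul(Add(-4, 722, -133), Rational(1, 228)) = Mul(585, Rational(1, 228)) = Rational(195, 76) ≈ 2.5658)
Pow(Add(p, P), 2) = Pow(Add(-430, Rational(195, 76)), 2) = Pow(Rational(-32485, 76), 2) = Rational(1055275225, 5776)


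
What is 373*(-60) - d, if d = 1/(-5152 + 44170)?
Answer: -873222841/39018 ≈ -22380.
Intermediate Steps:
d = 1/39018 ≈ 2.5629e-5
373*(-60) - d = 373*(-60) - 1*1/39018 = -22380 - 1/39018 = -873222841/39018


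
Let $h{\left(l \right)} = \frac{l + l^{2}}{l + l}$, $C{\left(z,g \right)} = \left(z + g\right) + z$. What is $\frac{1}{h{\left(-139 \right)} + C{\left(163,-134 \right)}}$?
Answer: $\frac{1}{123} \approx 0.0081301$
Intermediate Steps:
$C{\left(z,g \right)} = g + 2 z$ ($C{\left(z,g \right)} = \left(g + z\right) + z = g + 2 z$)
$h{\left(l \right)} = \frac{l + l^{2}}{2 l}$
$\frac{1}{h{\left(-139 \right)} + C{\left(163,-134 \right)}} = \frac{1}{\left(\frac{1}{2} + \frac{1}{2} \left(-139\right)\right) + \left(-134 + 2 \cdot 163\right)} = \frac{1}{\left(\frac{1}{2} - \frac{139}{2}\right) + \left(-134 + 326\right)} = \frac{1}{-69 + 192} = \frac{1}{123}$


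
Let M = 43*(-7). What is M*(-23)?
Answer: 6923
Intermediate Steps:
M = -301
M*(-23) = -301*(-23) = 6923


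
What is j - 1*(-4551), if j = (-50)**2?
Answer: 7051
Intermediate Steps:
j = 2500
j - 1*(-4551) = 2500 - 1*(-4551) = 2500 + 4551 = 7051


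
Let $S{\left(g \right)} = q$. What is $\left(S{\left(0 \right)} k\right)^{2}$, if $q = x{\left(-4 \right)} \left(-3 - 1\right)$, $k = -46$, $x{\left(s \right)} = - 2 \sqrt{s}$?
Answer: $-541696$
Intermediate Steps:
$q = 16 i$ ($q = - 2 \sqrt{-4} \left(-3 - 1\right) = - 2 \cdot 2 i \left(-4\right) = - 4 i \left(-4\right) = 16 i \approx 16.0 i$)
$S{\left(g \right)} = 16 i$
$\left(S{\left(0 \right)} k\right)^{2} = \left(16 i \left(-46\right)\right)^{2} = \left(- 736 i\right)^{2} = -541696$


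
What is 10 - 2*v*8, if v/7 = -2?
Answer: 234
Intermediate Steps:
v = -14 (v = 7*(-2) = -14)
10 - 2*v*8 = 10 - 2*(-14)*8 = 10 + 28*8 = 10 + 224 = 234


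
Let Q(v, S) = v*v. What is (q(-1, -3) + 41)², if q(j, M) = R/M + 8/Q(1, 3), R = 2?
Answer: 21025/9 ≈ 2336.1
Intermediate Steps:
Q(v, S) = v²
q(j, M) = 8 + 2/M (q(j, M) = 2/M + 8/(1²) = 2/M + 8/1 = 2/M + 8*1 = 2/M + 8 = 8 + 2/M)
(q(-1, -3) + 41)² = ((8 + 2/(-3)) + 41)² = ((8 + 2*(-⅓)) + 41)² = ((8 - ⅔) + 41)² = (22/3 + 41)² = (145/3)² = 21025/9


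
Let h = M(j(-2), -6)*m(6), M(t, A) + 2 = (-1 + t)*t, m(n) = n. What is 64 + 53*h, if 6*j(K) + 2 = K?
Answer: -656/3 ≈ -218.67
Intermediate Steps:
j(K) = -⅓ + K/6
M(t, A) = -2 + t*(-1 + t) (M(t, A) = -2 + (-1 + t)*t = -2 + t*(-1 + t))
h = -16/3 (h = (-2 + (-⅓ + (⅙)*(-2))² - (-⅓ + (⅙)*(-2)))*6 = (-2 + (-⅓ - ⅓)² - (-⅓ - ⅓))*6 = (-2 + (-⅔)² - 1*(-⅔))*6 = (-2 + 4/9 + ⅔)*6 = -8/9*6 = -16/3 ≈ -5.3333)
64 + 53*h = 64 + 53*(-16/3) = 64 - 848/3 = -656/3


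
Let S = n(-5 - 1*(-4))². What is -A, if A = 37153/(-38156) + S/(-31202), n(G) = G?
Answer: 579643031/595271756 ≈ 0.97375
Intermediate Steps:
S = 1 (S = (-5 - 1*(-4))² = (-5 + 4)² = (-1)² = 1)
A = -579643031/595271756 (A = 37153/(-38156) + 1/(-31202) = 37153*(-1/38156) + 1*(-1/31202) = -37153/38156 - 1/31202 = -579643031/595271756 ≈ -0.97375)
-A = -1*(-579643031/595271756) = 579643031/595271756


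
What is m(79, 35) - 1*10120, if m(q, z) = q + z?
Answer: -10006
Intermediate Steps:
m(79, 35) - 1*10120 = (79 + 35) - 1*10120 = 114 - 10120 = -10006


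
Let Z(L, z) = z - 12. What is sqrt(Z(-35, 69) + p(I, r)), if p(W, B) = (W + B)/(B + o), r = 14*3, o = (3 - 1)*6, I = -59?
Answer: sqrt(18366)/18 ≈ 7.5290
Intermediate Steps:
o = 12 (o = 2*6 = 12)
r = 42
p(W, B) = (B + W)/(12 + B) (p(W, B) = (W + B)/(B + 12) = (B + W)/(12 + B))
Z(L, z) = -12 + z
sqrt(Z(-35, 69) + p(I, r)) = sqrt((-12 + 69) + (42 - 59)/(12 + 42)) = sqrt(57 - 17/54) = sqrt(3061/54) = sqrt(18366)/18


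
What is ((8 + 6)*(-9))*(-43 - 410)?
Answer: 57078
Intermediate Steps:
((8 + 6)*(-9))*(-43 - 410) = (14*(-9))*(-453) = -126*(-453) = 57078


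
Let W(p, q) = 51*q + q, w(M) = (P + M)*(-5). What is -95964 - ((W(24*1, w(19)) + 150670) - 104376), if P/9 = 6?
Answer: -123278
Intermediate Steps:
P = 54 (P = 9*6 = 54)
w(M) = -270 - 5*M (w(M) = (54 + M)*(-5) = -270 - 5*M)
W(p, q) = 52*q
-95964 - ((W(24*1, w(19)) + 150670) - 104376) = -95964 - ((52*(-270 - 5*19) + 150670) - 104376) = -95964 - ((52*(-270 - 95) + 150670) - 104376) = -95964 - ((52*(-365) + 150670) - 104376) = -95964 - ((-18980 + 150670) - 104376) = -95964 - (131690 - 104376) = -95964 - 1*27314 = -95964 - 27314 = -123278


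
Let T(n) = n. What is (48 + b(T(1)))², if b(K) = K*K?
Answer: 2401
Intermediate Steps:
b(K) = K²
(48 + b(T(1)))² = (48 + 1²)² = (48 + 1)² = 49² = 2401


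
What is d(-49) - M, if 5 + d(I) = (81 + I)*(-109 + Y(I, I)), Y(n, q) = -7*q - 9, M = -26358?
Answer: 33553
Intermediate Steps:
Y(n, q) = -9 - 7*q
d(I) = -5 + (-118 - 7*I)*(81 + I) (d(I) = -5 + (81 + I)*(-109 + (-9 - 7*I)) = -5 + (81 + I)*(-118 - 7*I) = -5 + (-118 - 7*I)*(81 + I))
d(-49) - M = (-9563 - 685*(-49) - 7*(-49)²) - 1*(-26358) = (-9563 + 33565 - 7*2401) + 26358 = (-9563 + 33565 - 16807) + 26358 = 7195 + 26358 = 33553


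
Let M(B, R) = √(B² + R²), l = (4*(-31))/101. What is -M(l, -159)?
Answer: -√257906857/101 ≈ -159.00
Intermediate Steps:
l = -124/101 (l = -124*1/101 = -124/101 ≈ -1.2277)
-M(l, -159) = -√((-124/101)² + (-159)²) = -√(15376/10201 + 25281) = -√(257906857/10201) = -√257906857/101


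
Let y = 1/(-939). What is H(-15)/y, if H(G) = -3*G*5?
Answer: -211275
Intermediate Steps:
y = -1/939 ≈ -0.0010650
H(G) = -15*G
H(-15)/y = (-15*(-15))/(-1/939) = 225*(-939) = -211275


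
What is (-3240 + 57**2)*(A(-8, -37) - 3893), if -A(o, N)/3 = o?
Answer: -34821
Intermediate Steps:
A(o, N) = -3*o
(-3240 + 57**2)*(A(-8, -37) - 3893) = (-3240 + 57**2)*(-3*(-8) - 3893) = (-3240 + 3249)*(24 - 3893) = 9*(-3869) = -34821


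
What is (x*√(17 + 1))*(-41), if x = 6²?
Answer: -4428*√2 ≈ -6262.1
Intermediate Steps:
x = 36
(x*√(17 + 1))*(-41) = (36*√(17 + 1))*(-41) = (36*√18)*(-41) = (36*(3*√2))*(-41) = (108*√2)*(-41) = -4428*√2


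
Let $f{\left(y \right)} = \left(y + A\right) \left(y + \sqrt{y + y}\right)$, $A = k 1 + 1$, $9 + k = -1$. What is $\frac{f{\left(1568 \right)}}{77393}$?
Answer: $\frac{2531816}{77393} \approx 32.714$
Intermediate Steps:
$k = -10$ ($k = -9 - 1 = -10$)
$A = -9$ ($A = \left(-10\right) 1 + 1 = -10 + 1 = -9$)
$f{\left(y \right)} = \left(-9 + y\right) \left(y + \sqrt{2} \sqrt{y}\right)$ ($f{\left(y \right)} = \left(y - 9\right) \left(y + \sqrt{y + y}\right) = \left(-9 + y\right) \left(y + \sqrt{2 y}\right) = \left(-9 + y\right) \left(y + \sqrt{2} \sqrt{y}\right)$)
$\frac{f{\left(1568 \right)}}{77393} = \frac{1568^{2} - 14112 + \sqrt{2} \cdot 1568^{\frac{3}{2}} - 9 \sqrt{2} \sqrt{1568}}{77393} = \left(2458624 - 14112 + \sqrt{2} \cdot 43904 \sqrt{2} - 9 \sqrt{2} \cdot 28 \sqrt{2}\right) \frac{1}{77393} = \left(2458624 - 14112 + 87808 - 504\right) \frac{1}{77393} = 2531816 \cdot \frac{1}{77393} = \frac{2531816}{77393}$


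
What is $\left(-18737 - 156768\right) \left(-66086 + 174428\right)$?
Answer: $-19014562710$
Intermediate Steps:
$\left(-18737 - 156768\right) \left(-66086 + 174428\right) = \left(-18737 - 156768\right) 108342 = \left(-175505\right) 108342 = -19014562710$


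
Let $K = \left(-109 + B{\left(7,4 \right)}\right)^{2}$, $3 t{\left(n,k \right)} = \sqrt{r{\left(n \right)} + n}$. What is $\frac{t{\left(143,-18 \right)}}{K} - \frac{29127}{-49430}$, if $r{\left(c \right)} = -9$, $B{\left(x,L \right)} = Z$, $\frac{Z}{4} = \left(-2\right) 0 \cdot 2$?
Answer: $\frac{29127}{49430} + \frac{\sqrt{134}}{35643} \approx 0.58958$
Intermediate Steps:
$Z = 0$ ($Z = 4 \left(-2\right) 0 \cdot 2 = 4 \cdot 0 \cdot 2 = 4 \cdot 0 = 0$)
$B{\left(x,L \right)} = 0$
$t{\left(n,k \right)} = \frac{\sqrt{-9 + n}}{3}$
$K = 11881$ ($K = \left(-109 + 0\right)^{2} = \left(-109\right)^{2} = 11881$)
$\frac{t{\left(143,-18 \right)}}{K} - \frac{29127}{-49430} = \frac{\frac{1}{3} \sqrt{-9 + 143}}{11881} - \frac{29127}{-49430} = \frac{\sqrt{134}}{3} \cdot \frac{1}{11881} - - \frac{29127}{49430} = \frac{\sqrt{134}}{35643} + \frac{29127}{49430} = \frac{29127}{49430} + \frac{\sqrt{134}}{35643}$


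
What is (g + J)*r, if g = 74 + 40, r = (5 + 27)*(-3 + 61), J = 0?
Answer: 211584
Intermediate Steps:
r = 1856 (r = 32*58 = 1856)
g = 114
(g + J)*r = (114 + 0)*1856 = 114*1856 = 211584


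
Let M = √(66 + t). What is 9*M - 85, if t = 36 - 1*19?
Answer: -85 + 9*√83 ≈ -3.0061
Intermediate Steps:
t = 17 (t = 36 - 19 = 17)
M = √83 (M = √(66 + 17) = √83 ≈ 9.1104)
9*M - 85 = 9*√83 - 85 = -85 + 9*√83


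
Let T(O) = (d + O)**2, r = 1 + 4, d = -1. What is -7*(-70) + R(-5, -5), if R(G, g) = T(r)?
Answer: 506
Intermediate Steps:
r = 5
T(O) = (-1 + O)**2
R(G, g) = 16 (R(G, g) = (-1 + 5)**2 = 4**2 = 16)
-7*(-70) + R(-5, -5) = -7*(-70) + 16 = 490 + 16 = 506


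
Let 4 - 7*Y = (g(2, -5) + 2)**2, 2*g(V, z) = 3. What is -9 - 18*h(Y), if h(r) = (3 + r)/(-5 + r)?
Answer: -639/173 ≈ -3.6936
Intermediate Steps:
g(V, z) = 3/2 (g(V, z) = (1/2)*3 = 3/2)
Y = -33/28 (Y = 4/7 - (3/2 + 2)**2/7 = 4/7 - (7/2)**2/7 = 4/7 - 1/7*49/4 = 4/7 - 7/4 = -33/28 ≈ -1.1786)
h(r) = (3 + r)/(-5 + r)
-9 - 18*h(Y) = -9 - 18*(3 - 33/28)/(-5 - 33/28) = -9 - 18*51/((-173/28)*28) = -9 - (-504)*51/(173*28) = -9 - 18*(-51/173) = -9 + 918/173 = -639/173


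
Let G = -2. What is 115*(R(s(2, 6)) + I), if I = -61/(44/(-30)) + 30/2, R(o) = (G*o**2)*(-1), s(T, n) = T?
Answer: 163415/22 ≈ 7428.0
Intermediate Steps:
R(o) = 2*o**2 (R(o) = -2*o**2*(-1) = 2*o**2)
I = 1245/22 (I = -61/(44*(-1/30)) + 30*(1/2) = -61/(-22/15) + 15 = -61*(-15/22) + 15 = 915/22 + 15 = 1245/22 ≈ 56.591)
115*(R(s(2, 6)) + I) = 115*(2*2**2 + 1245/22) = 115*(2*4 + 1245/22) = 115*(8 + 1245/22) = 115*(1421/22) = 163415/22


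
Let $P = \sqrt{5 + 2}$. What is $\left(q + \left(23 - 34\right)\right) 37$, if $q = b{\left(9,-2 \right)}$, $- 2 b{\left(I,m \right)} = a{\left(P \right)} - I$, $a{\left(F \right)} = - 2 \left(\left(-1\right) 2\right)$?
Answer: $- \frac{629}{2} \approx -314.5$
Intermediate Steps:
$P = \sqrt{7} \approx 2.6458$
$a{\left(F \right)} = 4$ ($a{\left(F \right)} = \left(-2\right) \left(-2\right) = 4$)
$b{\left(I,m \right)} = -2 + \frac{I}{2}$ ($b{\left(I,m \right)} = - \frac{4 - I}{2} = -2 + \frac{I}{2}$)
$q = \frac{5}{2}$ ($q = -2 + \frac{1}{2} \cdot 9 = -2 + \frac{9}{2} = \frac{5}{2} \approx 2.5$)
$\left(q + \left(23 - 34\right)\right) 37 = \left(\frac{5}{2} + \left(23 - 34\right)\right) 37 = \left(\frac{5}{2} - 11\right) 37 = \left(- \frac{17}{2}\right) 37 = - \frac{629}{2}$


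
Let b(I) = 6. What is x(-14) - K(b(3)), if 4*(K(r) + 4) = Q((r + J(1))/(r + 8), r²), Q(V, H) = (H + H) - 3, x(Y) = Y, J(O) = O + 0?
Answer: -109/4 ≈ -27.250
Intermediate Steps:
J(O) = O
Q(V, H) = -3 + 2*H (Q(V, H) = 2*H - 3 = -3 + 2*H)
K(r) = -19/4 + r²/2 (K(r) = -4 + (-3 + 2*r²)/4 = -4 + (-¾ + r²/2) = -19/4 + r²/2)
x(-14) - K(b(3)) = -14 - (-19/4 + (½)*6²) = -14 - (-19/4 + (½)*36) = -14 - (-19/4 + 18) = -14 - 1*53/4 = -14 - 53/4 = -109/4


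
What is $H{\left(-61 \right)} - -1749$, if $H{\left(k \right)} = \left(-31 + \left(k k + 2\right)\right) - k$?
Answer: $5502$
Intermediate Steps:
$H{\left(k \right)} = -29 + k^{2} - k$ ($H{\left(k \right)} = \left(-31 + \left(k^{2} + 2\right)\right) - k = \left(-31 + \left(2 + k^{2}\right)\right) - k = \left(-29 + k^{2}\right) - k = -29 + k^{2} - k$)
$H{\left(-61 \right)} - -1749 = \left(-29 + \left(-61\right)^{2} - -61\right) - -1749 = \left(-29 + 3721 + 61\right) + 1749 = 3753 + 1749 = 5502$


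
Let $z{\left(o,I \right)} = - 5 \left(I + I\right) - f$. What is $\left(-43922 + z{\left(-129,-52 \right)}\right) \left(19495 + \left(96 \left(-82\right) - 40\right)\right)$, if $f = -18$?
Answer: $-502516872$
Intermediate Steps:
$z{\left(o,I \right)} = 18 - 10 I$ ($z{\left(o,I \right)} = - 5 \left(I + I\right) - -18 = - 5 \cdot 2 I + 18 = - 10 I + 18 = 18 - 10 I$)
$\left(-43922 + z{\left(-129,-52 \right)}\right) \left(19495 + \left(96 \left(-82\right) - 40\right)\right) = \left(-43922 + \left(18 - -520\right)\right) \left(19495 + \left(96 \left(-82\right) - 40\right)\right) = \left(-43922 + \left(18 + 520\right)\right) \left(19495 - 7912\right) = \left(-43922 + 538\right) \left(19495 - 7912\right) = \left(-43384\right) 11583 = -502516872$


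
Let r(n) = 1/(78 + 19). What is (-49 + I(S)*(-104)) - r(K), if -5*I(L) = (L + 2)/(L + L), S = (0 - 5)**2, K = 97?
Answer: -458062/12125 ≈ -37.778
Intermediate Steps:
S = 25 (S = (-5)**2 = 25)
I(L) = -(2 + L)/(10*L) (I(L) = -(L + 2)/(5*(L + L)) = -(2 + L)/(5*(2*L)) = -(2 + L)*1/(2*L)/5 = -(2 + L)/(10*L))
r(n) = 1/97
(-49 + I(S)*(-104)) - r(K) = (-49 + ((1/10)*(-2 - 1*25)/25)*(-104)) - 1*1/97 = (-49 + ((1/10)*(1/25)*(-2 - 25))*(-104)) - 1/97 = (-49 + ((1/10)*(1/25)*(-27))*(-104)) - 1/97 = (-49 - 27/250*(-104)) - 1/97 = (-49 + 1404/125) - 1/97 = -4721/125 - 1/97 = -458062/12125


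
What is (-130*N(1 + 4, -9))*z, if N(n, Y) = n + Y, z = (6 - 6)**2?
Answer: 0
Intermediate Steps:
z = 0 (z = 0**2 = 0)
N(n, Y) = Y + n
(-130*N(1 + 4, -9))*z = -130*(-9 + (1 + 4))*0 = -130*(-9 + 5)*0 = -130*(-4)*0 = 520*0 = 0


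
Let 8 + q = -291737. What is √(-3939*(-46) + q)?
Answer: I*√110551 ≈ 332.49*I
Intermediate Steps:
q = -291745 (q = -8 - 291737 = -291745)
√(-3939*(-46) + q) = √(-3939*(-46) - 291745) = √(181194 - 291745) = √(-110551) = I*√110551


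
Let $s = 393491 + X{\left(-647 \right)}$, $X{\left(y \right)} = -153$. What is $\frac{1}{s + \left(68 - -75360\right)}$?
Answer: $\frac{1}{468766} \approx 2.1333 \cdot 10^{-6}$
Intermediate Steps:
$s = 393338$ ($s = 393491 - 153 = 393338$)
$\frac{1}{s + \left(68 - -75360\right)} = \frac{1}{393338 + \left(68 - -75360\right)} = \frac{1}{393338 + \left(68 + 75360\right)} = \frac{1}{393338 + 75428} = \frac{1}{468766}$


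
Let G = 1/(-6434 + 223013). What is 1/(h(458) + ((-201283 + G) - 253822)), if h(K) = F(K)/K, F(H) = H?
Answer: -216579/98565969215 ≈ -2.1973e-6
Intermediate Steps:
G = 1/216579 ≈ 4.6172e-6
h(K) = 1 (h(K) = K/K = 1)
1/(h(458) + ((-201283 + G) - 253822)) = 1/(1 + ((-201283 + 1/216579) - 253822)) = 1/(1 + (-43593670856/216579 - 253822)) = 1/(1 - 98566185794/216579) = 1/(-98565969215/216579) = -216579/98565969215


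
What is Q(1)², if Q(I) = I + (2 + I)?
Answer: 16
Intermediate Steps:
Q(I) = 2 + 2*I
Q(1)² = (2 + 2*1)² = (2 + 2)² = 4² = 16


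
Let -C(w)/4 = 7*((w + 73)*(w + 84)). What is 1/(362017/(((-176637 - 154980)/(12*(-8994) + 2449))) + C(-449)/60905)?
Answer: 28247739/3250901755645 ≈ 8.6892e-6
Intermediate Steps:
C(w) = -28*(73 + w)*(84 + w) (C(w) = -28*(w + 73)*(w + 84) = -28*(73 + w)*(84 + w))
1/(362017/(((-176637 - 154980)/(12*(-8994) + 2449))) + C(-449)/60905) = 1/(362017/(((-176637 - 154980)/(12*(-8994) + 2449))) + (-171696 - 4396*(-449) - 28*(-449)**2)/60905) = 1/(362017/((-331617/(-107928 + 2449))) + (-171696 + 1973804 - 28*201601)*(1/60905)) = 1/(362017/((-331617/(-105479))) + (-171696 + 1973804 - 5644828)*(1/60905)) = 1/(362017/((-331617*(-1/105479))) - 3842720*1/60905) = 1/(362017/(30147/9589) - 768544/12181) = 1/(362017*(9589/30147) - 768544/12181) = 1/(3471381013/30147 - 768544/12181) = 1/(3250901755645/28247739) = 28247739/3250901755645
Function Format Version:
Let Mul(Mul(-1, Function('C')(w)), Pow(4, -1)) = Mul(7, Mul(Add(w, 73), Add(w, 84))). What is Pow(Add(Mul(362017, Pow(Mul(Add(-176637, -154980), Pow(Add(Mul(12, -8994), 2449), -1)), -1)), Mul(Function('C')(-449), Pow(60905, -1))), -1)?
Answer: Rational(28247739, 3250901755645) ≈ 8.6892e-6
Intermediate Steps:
Function('C')(w) = Mul(-28, Add(73, w), Add(84, w)) (Function('C')(w) = Mul(-4, Mul(7, Mul(Add(w, 73), Add(w, 84)))) = Mul(-4, Mul(7, Mul(Add(73, w), Add(84, w)))) = Mul(-4, Mul(7, Add(73, w), Add(84, w))) = Mul(-28, Add(73, w), Add(84, w)))
Pow(Add(Mul(362017, Pow(Mul(Add(-176637, -154980), Pow(Add(Mul(12, -8994), 2449), -1)), -1)), Mul(Function('C')(-449), Pow(60905, -1))), -1) = Pow(Add(Mul(362017, Pow(Mul(Add(-176637, -154980), Pow(Add(Mul(12, -8994), 2449), -1)), -1)), Mul(Add(-171696, Mul(-4396, -449), Mul(-28, Pow(-449, 2))), Pow(60905, -1))), -1) = Pow(Add(Mul(362017, Pow(Mul(-331617, Pow(Add(-107928, 2449), -1)), -1)), Mul(Add(-171696, 1973804, Mul(-28, 201601)), Rational(1, 60905))), -1) = Pow(Add(Mul(362017, Pow(Mul(-331617, Pow(-105479, -1)), -1)), Mul(Add(-171696, 1973804, -5644828), Rational(1, 60905))), -1) = Pow(Add(Mul(362017, Pow(Mul(-331617, Rational(-1, 105479)), -1)), Mul(-3842720, Rational(1, 60905))), -1) = Pow(Add(Mul(362017, Pow(Rational(30147, 9589), -1)), Rational(-768544, 12181)), -1) = Pow(Add(Mul(362017, Rational(9589, 30147)), Rational(-768544, 12181)), -1) = Pow(Add(Rational(3471381013, 30147), Rational(-768544, 12181)), -1) = Pow(Rational(3250901755645, 28247739), -1) = Rational(28247739, 3250901755645)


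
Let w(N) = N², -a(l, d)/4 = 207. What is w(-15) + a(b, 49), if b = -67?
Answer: -603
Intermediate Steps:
a(l, d) = -828 (a(l, d) = -4*207 = -828)
w(-15) + a(b, 49) = (-15)² - 828 = 225 - 828 = -603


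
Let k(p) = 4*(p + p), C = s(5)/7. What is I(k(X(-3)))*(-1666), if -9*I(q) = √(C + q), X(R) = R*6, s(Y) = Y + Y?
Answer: 238*I*√6986/9 ≈ 2210.3*I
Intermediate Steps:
s(Y) = 2*Y
C = 10/7 (C = (2*5)/7 = 10*(⅐) = 10/7 ≈ 1.4286)
X(R) = 6*R
k(p) = 8*p (k(p) = 4*(2*p) = 8*p)
I(q) = -√(10/7 + q)/9
I(k(X(-3)))*(-1666) = -√(70 + 49*(8*(6*(-3))))/63*(-1666) = -√(70 + 49*(8*(-18)))/63*(-1666) = -√(70 + 49*(-144))/63*(-1666) = -√(70 - 7056)/63*(-1666) = -I*√6986/63*(-1666) = 238*I*√6986/9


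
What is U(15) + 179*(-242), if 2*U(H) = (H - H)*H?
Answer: -43318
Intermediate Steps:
U(H) = 0 (U(H) = ((H - H)*H)/2 = (0*H)/2 = (½)*0 = 0)
U(15) + 179*(-242) = 0 + 179*(-242) = 0 - 43318 = -43318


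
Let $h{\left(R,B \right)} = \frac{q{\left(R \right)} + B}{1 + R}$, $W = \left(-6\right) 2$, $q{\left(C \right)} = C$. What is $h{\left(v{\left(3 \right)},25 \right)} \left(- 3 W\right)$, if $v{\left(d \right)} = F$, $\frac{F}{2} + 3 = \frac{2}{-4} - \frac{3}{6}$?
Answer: $- \frac{612}{7} \approx -87.429$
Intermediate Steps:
$W = -12$
$F = -8$ ($F = -6 + 2 \left(\frac{2}{-4} - \frac{3}{6}\right) = -6 + 2 \left(2 \left(- \frac{1}{4}\right) - \frac{1}{2}\right) = -6 + 2 \left(- \frac{1}{2} - \frac{1}{2}\right) = -6 + 2 \left(-1\right) = -6 - 2 = -8$)
$v{\left(d \right)} = -8$
$h{\left(R,B \right)} = \frac{B + R}{1 + R}$ ($h{\left(R,B \right)} = \frac{R + B}{1 + R} = \frac{B + R}{1 + R}$)
$h{\left(v{\left(3 \right)},25 \right)} \left(- 3 W\right) = \frac{25 - 8}{1 - 8} \left(\left(-3\right) \left(-12\right)\right) = \frac{1}{-7} \cdot 17 \cdot 36 = \left(- \frac{1}{7}\right) 17 \cdot 36 = \left(- \frac{17}{7}\right) 36 = - \frac{612}{7}$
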